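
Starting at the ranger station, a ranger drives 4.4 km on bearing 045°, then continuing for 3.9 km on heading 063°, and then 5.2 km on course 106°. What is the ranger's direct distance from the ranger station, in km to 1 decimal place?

12.1 km

Leg 1 (045°, 4.4 km): east 4.4 sin 45° = 3.11, north 4.4 cos 45° = 3.11
Leg 2 (063°, 3.9 km): east 3.9 sin 63° = 3.47, north 3.9 cos 63° = 1.77
Leg 3 (106°, 5.2 km): east 5.2 sin 106° = 5.00, north 5.2 cos 106° = -1.43
Net: 11.58 east, 3.45 north. Distance = √((11.58)² + (3.45)²) = 12.087 km.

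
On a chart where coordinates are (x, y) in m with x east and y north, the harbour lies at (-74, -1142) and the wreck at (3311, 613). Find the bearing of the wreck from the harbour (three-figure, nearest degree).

Δeast = 3311 − -74 = 3385.00; Δnorth = 613 − -1142 = 1755.00.
Bearing = atan2(Δeast, Δnorth) mod 360° = 62.59° ≈ 063°.

063°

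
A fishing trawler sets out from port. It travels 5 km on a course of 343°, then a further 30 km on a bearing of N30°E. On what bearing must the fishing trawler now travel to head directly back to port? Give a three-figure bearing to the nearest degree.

204°

Leg 1 (343°, 5 km): east 5 sin 343° = -1.46, north 5 cos 343° = 4.78
Leg 2 (N30°E, 30 km): east 30 sin 30° = 15.00, north 30 cos 30° = 25.98
Net displacement: 13.54 east, 30.76 north. Direction back to start is (-13.54, -30.76): bearing = atan2(-13.54, -30.76) mod 360° = 203.75° ≈ 204°.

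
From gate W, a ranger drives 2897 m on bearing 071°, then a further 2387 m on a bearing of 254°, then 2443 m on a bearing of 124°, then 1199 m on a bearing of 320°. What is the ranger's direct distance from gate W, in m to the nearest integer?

1707 m

Leg 1 (071°, 2897 m): east 2897 sin 71° = 2739.17, north 2897 cos 71° = 943.17
Leg 2 (254°, 2387 m): east 2387 sin 254° = -2294.53, north 2387 cos 254° = -657.95
Leg 3 (124°, 2443 m): east 2443 sin 124° = 2025.34, north 2443 cos 124° = -1366.11
Leg 4 (320°, 1199 m): east 1199 sin 320° = -770.70, north 1199 cos 320° = 918.49
Net: 1699.27 east, -162.40 north. Distance = √((1699.27)² + (-162.40)²) = 1707.014 m.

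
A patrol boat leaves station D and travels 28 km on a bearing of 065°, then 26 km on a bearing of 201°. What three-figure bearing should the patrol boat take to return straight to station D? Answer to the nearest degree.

Leg 1 (065°, 28 km): east 28 sin 65° = 25.38, north 28 cos 65° = 11.83
Leg 2 (201°, 26 km): east 26 sin 201° = -9.32, north 26 cos 201° = -24.27
Net displacement: 16.06 east, -12.44 north. Direction back to start is (-16.06, 12.44): bearing = atan2(-16.06, 12.44) mod 360° = 307.76° ≈ 308°.

308°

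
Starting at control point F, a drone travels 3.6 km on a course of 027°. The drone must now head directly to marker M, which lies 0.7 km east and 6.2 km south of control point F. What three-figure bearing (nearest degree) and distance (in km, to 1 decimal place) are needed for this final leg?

186°, 9.5 km

Leg 1 (027°, 3.6 km): east 3.6 sin 27° = 1.63, north 3.6 cos 27° = 3.21
Current position: (1.63, 3.21). Target: (0.7, -6.2). Remaining: Δeast = -0.93, Δnorth = -9.41.
Bearing = atan2(-0.93, -9.41) mod 360° = 185.67°; distance = √((-0.93)² + (-9.41)²) = 9.454 km.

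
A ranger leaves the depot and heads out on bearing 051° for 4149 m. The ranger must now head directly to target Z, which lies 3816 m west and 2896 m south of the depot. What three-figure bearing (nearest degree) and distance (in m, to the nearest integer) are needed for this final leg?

232°, 8938 m

Leg 1 (051°, 4149 m): east 4149 sin 51° = 3224.38, north 4149 cos 51° = 2611.05
Current position: (3224.38, 2611.05). Target: (-3816, -2896). Remaining: Δeast = -7040.38, Δnorth = -5507.05.
Bearing = atan2(-7040.38, -5507.05) mod 360° = 231.97°; distance = √((-7040.38)² + (-5507.05)²) = 8938.374 m.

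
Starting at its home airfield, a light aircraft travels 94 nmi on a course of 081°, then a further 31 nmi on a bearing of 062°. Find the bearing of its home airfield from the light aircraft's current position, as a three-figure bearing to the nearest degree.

256°

Leg 1 (081°, 94 nmi): east 94 sin 81° = 92.84, north 94 cos 81° = 14.70
Leg 2 (062°, 31 nmi): east 31 sin 62° = 27.37, north 31 cos 62° = 14.55
Net displacement: 120.21 east, 29.26 north. Direction back to start is (-120.21, -29.26): bearing = atan2(-120.21, -29.26) mod 360° = 256.32° ≈ 256°.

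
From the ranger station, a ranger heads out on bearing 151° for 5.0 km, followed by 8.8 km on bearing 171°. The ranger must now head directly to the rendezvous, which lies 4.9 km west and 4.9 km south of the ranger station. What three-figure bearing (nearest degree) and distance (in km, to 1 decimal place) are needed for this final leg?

313°, 11.9 km

Leg 1 (151°, 5.0 km): east 5.0 sin 151° = 2.42, north 5.0 cos 151° = -4.37
Leg 2 (171°, 8.8 km): east 8.8 sin 171° = 1.38, north 8.8 cos 171° = -8.69
Current position: (3.80, -13.06). Target: (-4.9, -4.9). Remaining: Δeast = -8.70, Δnorth = 8.16.
Bearing = atan2(-8.70, 8.16) mod 360° = 313.18°; distance = √((-8.70)² + (8.16)²) = 11.932 km.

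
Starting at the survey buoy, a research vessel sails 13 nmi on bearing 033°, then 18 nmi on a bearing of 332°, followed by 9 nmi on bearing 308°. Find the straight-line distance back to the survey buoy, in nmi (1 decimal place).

33.4 nmi

Leg 1 (033°, 13 nmi): east 13 sin 33° = 7.08, north 13 cos 33° = 10.90
Leg 2 (332°, 18 nmi): east 18 sin 332° = -8.45, north 18 cos 332° = 15.89
Leg 3 (308°, 9 nmi): east 9 sin 308° = -7.09, north 9 cos 308° = 5.54
Net: -8.46 east, 32.34 north. Distance = √((-8.46)² + (32.34)²) = 33.426 nmi.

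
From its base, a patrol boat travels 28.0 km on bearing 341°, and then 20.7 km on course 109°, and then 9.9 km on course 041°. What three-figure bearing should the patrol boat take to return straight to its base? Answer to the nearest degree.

Leg 1 (341°, 28.0 km): east 28.0 sin 341° = -9.12, north 28.0 cos 341° = 26.47
Leg 2 (109°, 20.7 km): east 20.7 sin 109° = 19.57, north 20.7 cos 109° = -6.74
Leg 3 (041°, 9.9 km): east 9.9 sin 41° = 6.49, north 9.9 cos 41° = 7.47
Net displacement: 16.95 east, 27.21 north. Direction back to start is (-16.95, -27.21): bearing = atan2(-16.95, -27.21) mod 360° = 211.93° ≈ 212°.

212°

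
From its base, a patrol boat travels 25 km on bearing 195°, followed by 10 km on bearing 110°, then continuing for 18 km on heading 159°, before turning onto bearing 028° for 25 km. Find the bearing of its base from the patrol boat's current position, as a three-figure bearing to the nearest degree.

317°

Leg 1 (195°, 25 km): east 25 sin 195° = -6.47, north 25 cos 195° = -24.15
Leg 2 (110°, 10 km): east 10 sin 110° = 9.40, north 10 cos 110° = -3.42
Leg 3 (159°, 18 km): east 18 sin 159° = 6.45, north 18 cos 159° = -16.80
Leg 4 (028°, 25 km): east 25 sin 28° = 11.74, north 25 cos 28° = 22.07
Net displacement: 21.11 east, -22.30 north. Direction back to start is (-21.11, 22.30): bearing = atan2(-21.11, 22.30) mod 360° = 316.56° ≈ 317°.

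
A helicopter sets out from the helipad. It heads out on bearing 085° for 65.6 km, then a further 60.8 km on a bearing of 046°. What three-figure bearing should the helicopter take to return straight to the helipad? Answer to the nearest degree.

246°

Leg 1 (085°, 65.6 km): east 65.6 sin 85° = 65.35, north 65.6 cos 85° = 5.72
Leg 2 (046°, 60.8 km): east 60.8 sin 46° = 43.74, north 60.8 cos 46° = 42.24
Net displacement: 109.09 east, 47.95 north. Direction back to start is (-109.09, -47.95): bearing = atan2(-109.09, -47.95) mod 360° = 246.27° ≈ 246°.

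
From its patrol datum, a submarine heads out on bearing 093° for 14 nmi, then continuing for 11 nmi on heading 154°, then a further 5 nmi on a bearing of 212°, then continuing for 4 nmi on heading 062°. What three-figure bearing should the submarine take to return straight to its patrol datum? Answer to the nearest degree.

Leg 1 (093°, 14 nmi): east 14 sin 93° = 13.98, north 14 cos 93° = -0.73
Leg 2 (154°, 11 nmi): east 11 sin 154° = 4.82, north 11 cos 154° = -9.89
Leg 3 (212°, 5 nmi): east 5 sin 212° = -2.65, north 5 cos 212° = -4.24
Leg 4 (062°, 4 nmi): east 4 sin 62° = 3.53, north 4 cos 62° = 1.88
Net displacement: 19.69 east, -12.98 north. Direction back to start is (-19.69, 12.98): bearing = atan2(-19.69, 12.98) mod 360° = 303.40° ≈ 303°.

303°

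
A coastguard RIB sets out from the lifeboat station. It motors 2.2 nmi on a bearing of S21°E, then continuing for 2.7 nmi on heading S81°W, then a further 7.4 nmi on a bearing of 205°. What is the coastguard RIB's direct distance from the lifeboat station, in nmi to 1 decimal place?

10.5 nmi

Leg 1 (S21°E, 2.2 nmi): east 2.2 sin 159° = 0.79, north 2.2 cos 159° = -2.05
Leg 2 (S81°W, 2.7 nmi): east 2.7 sin 261° = -2.67, north 2.7 cos 261° = -0.42
Leg 3 (205°, 7.4 nmi): east 7.4 sin 205° = -3.13, north 7.4 cos 205° = -6.71
Net: -5.01 east, -9.18 north. Distance = √((-5.01)² + (-9.18)²) = 10.459 nmi.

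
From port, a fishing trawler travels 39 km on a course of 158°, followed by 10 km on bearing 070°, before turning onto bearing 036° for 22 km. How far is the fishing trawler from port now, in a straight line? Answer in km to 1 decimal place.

Leg 1 (158°, 39 km): east 39 sin 158° = 14.61, north 39 cos 158° = -36.16
Leg 2 (070°, 10 km): east 10 sin 70° = 9.40, north 10 cos 70° = 3.42
Leg 3 (036°, 22 km): east 22 sin 36° = 12.93, north 22 cos 36° = 17.80
Net: 36.94 east, -14.94 north. Distance = √((36.94)² + (-14.94)²) = 39.845 km.

39.8 km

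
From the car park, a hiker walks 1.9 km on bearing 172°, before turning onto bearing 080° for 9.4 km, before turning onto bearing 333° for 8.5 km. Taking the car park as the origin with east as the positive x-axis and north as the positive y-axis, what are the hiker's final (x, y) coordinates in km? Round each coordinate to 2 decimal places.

Leg 1 (172°, 1.9 km): east 1.9 sin 172° = 0.26, north 1.9 cos 172° = -1.88
Leg 2 (080°, 9.4 km): east 9.4 sin 80° = 9.26, north 9.4 cos 80° = 1.63
Leg 3 (333°, 8.5 km): east 8.5 sin 333° = -3.86, north 8.5 cos 333° = 7.57
Summing: 5.66 km east, 7.32 km north → (5.66, 7.32).

(5.66, 7.32)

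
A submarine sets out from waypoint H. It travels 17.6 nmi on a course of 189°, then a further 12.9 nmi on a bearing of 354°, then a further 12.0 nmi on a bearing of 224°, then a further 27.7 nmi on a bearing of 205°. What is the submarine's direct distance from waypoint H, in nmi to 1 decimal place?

45.3 nmi

Leg 1 (189°, 17.6 nmi): east 17.6 sin 189° = -2.75, north 17.6 cos 189° = -17.38
Leg 2 (354°, 12.9 nmi): east 12.9 sin 354° = -1.35, north 12.9 cos 354° = 12.83
Leg 3 (224°, 12.0 nmi): east 12.0 sin 224° = -8.34, north 12.0 cos 224° = -8.63
Leg 4 (205°, 27.7 nmi): east 27.7 sin 205° = -11.71, north 27.7 cos 205° = -25.10
Net: -24.14 east, -38.29 north. Distance = √((-24.14)² + (-38.29)²) = 45.267 nmi.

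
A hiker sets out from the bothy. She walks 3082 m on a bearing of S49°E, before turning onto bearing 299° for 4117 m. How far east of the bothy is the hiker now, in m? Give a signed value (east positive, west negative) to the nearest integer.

-1275 m

Leg 1 (S49°E, 3082 m): east 3082 sin 131° = 2326.01, north 3082 cos 131° = -2021.97
Leg 2 (299°, 4117 m): east 4117 sin 299° = -3600.81, north 4117 cos 299° = 1995.96
Net east component: -1274.79 m.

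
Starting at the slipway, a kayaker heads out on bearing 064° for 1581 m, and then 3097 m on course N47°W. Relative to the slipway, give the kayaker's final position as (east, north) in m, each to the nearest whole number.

(-844, 2805)

Leg 1 (064°, 1581 m): east 1581 sin 64° = 1420.99, north 1581 cos 64° = 693.06
Leg 2 (N47°W, 3097 m): east 3097 sin 313° = -2265.00, north 3097 cos 313° = 2112.15
Summing: -844.01 m east, 2805.21 m north → (-844, 2805).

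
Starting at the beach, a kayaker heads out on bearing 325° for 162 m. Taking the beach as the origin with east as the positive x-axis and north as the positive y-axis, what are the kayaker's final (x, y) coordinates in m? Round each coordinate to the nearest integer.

Leg 1 (325°, 162 m): east 162 sin 325° = -92.92, north 162 cos 325° = 132.70
Summing: -92.92 m east, 132.70 m north → (-93, 133).

(-93, 133)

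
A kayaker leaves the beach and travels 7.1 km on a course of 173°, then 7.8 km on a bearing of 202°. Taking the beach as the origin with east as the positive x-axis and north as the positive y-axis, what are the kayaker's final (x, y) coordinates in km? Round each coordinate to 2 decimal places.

(-2.06, -14.28)

Leg 1 (173°, 7.1 km): east 7.1 sin 173° = 0.87, north 7.1 cos 173° = -7.05
Leg 2 (202°, 7.8 km): east 7.8 sin 202° = -2.92, north 7.8 cos 202° = -7.23
Summing: -2.06 km east, -14.28 km north → (-2.06, -14.28).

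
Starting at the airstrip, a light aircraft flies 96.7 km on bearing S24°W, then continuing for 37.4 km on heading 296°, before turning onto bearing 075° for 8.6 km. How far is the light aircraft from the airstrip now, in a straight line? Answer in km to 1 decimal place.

95.1 km

Leg 1 (S24°W, 96.7 km): east 96.7 sin 204° = -39.33, north 96.7 cos 204° = -88.34
Leg 2 (296°, 37.4 km): east 37.4 sin 296° = -33.61, north 37.4 cos 296° = 16.40
Leg 3 (075°, 8.6 km): east 8.6 sin 75° = 8.31, north 8.6 cos 75° = 2.23
Net: -64.64 east, -69.72 north. Distance = √((-64.64)² + (-69.72)²) = 95.074 km.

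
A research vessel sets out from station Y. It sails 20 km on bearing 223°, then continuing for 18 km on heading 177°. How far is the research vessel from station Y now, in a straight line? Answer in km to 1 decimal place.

Leg 1 (223°, 20 km): east 20 sin 223° = -13.64, north 20 cos 223° = -14.63
Leg 2 (177°, 18 km): east 18 sin 177° = 0.94, north 18 cos 177° = -17.98
Net: -12.70 east, -32.60 north. Distance = √((-12.70)² + (-32.60)²) = 34.988 km.

35.0 km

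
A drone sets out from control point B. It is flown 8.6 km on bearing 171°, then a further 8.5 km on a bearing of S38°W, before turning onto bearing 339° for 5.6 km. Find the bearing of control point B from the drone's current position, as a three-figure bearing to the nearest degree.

031°

Leg 1 (171°, 8.6 km): east 8.6 sin 171° = 1.35, north 8.6 cos 171° = -8.49
Leg 2 (S38°W, 8.5 km): east 8.5 sin 218° = -5.23, north 8.5 cos 218° = -6.70
Leg 3 (339°, 5.6 km): east 5.6 sin 339° = -2.01, north 5.6 cos 339° = 5.23
Net displacement: -5.89 east, -9.96 north. Direction back to start is (5.89, 9.96): bearing = atan2(5.89, 9.96) mod 360° = 30.61° ≈ 031°.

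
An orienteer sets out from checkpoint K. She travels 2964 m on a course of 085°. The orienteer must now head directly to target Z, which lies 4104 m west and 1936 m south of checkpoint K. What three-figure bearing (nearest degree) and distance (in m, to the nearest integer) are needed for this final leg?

Leg 1 (085°, 2964 m): east 2964 sin 85° = 2952.72, north 2964 cos 85° = 258.33
Current position: (2952.72, 258.33). Target: (-4104, -1936). Remaining: Δeast = -7056.72, Δnorth = -2194.33.
Bearing = atan2(-7056.72, -2194.33) mod 360° = 252.73°; distance = √((-7056.72)² + (-2194.33)²) = 7390.020 m.

253°, 7390 m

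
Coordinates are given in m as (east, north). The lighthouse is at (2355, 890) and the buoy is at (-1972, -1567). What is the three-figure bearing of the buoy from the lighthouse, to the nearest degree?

Δeast = -1972 − 2355 = -4327.00; Δnorth = -1567 − 890 = -2457.00.
Bearing = atan2(Δeast, Δnorth) mod 360° = 240.41° ≈ 240°.

240°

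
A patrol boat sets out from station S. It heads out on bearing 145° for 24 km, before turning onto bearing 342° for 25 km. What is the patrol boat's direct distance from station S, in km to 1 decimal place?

Leg 1 (145°, 24 km): east 24 sin 145° = 13.77, north 24 cos 145° = -19.66
Leg 2 (342°, 25 km): east 25 sin 342° = -7.73, north 25 cos 342° = 23.78
Net: 6.04 east, 4.12 north. Distance = √((6.04)² + (4.12)²) = 7.310 km.

7.3 km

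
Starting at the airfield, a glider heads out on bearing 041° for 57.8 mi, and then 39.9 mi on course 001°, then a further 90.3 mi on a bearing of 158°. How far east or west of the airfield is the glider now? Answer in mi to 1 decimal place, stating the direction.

Leg 1 (041°, 57.8 mi): east 57.8 sin 41° = 37.92, north 57.8 cos 41° = 43.62
Leg 2 (001°, 39.9 mi): east 39.9 sin 1° = 0.70, north 39.9 cos 1° = 39.89
Leg 3 (158°, 90.3 mi): east 90.3 sin 158° = 33.83, north 90.3 cos 158° = -83.72
Net east component: 72.44 mi.

72.4 mi east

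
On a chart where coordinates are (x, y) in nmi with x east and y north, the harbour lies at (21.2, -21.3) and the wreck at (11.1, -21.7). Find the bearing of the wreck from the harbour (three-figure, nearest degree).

Δeast = 11.1 − 21.2 = -10.10; Δnorth = -21.7 − -21.3 = -0.40.
Bearing = atan2(Δeast, Δnorth) mod 360° = 267.73° ≈ 268°.

268°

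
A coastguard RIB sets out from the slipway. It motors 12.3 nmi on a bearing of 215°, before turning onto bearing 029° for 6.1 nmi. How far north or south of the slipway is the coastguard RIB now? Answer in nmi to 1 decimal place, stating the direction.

Leg 1 (215°, 12.3 nmi): east 12.3 sin 215° = -7.05, north 12.3 cos 215° = -10.08
Leg 2 (029°, 6.1 nmi): east 6.1 sin 29° = 2.96, north 6.1 cos 29° = 5.34
Net north component: -4.74 nmi.

4.7 nmi south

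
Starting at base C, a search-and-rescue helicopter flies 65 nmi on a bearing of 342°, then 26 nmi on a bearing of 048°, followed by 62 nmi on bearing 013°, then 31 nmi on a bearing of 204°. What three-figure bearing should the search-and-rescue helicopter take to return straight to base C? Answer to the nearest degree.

Leg 1 (342°, 65 nmi): east 65 sin 342° = -20.09, north 65 cos 342° = 61.82
Leg 2 (048°, 26 nmi): east 26 sin 48° = 19.32, north 26 cos 48° = 17.40
Leg 3 (013°, 62 nmi): east 62 sin 13° = 13.95, north 62 cos 13° = 60.41
Leg 4 (204°, 31 nmi): east 31 sin 204° = -12.61, north 31 cos 204° = -28.32
Net displacement: 0.57 east, 111.31 north. Direction back to start is (-0.57, -111.31): bearing = atan2(-0.57, -111.31) mod 360° = 180.30° ≈ 180°.

180°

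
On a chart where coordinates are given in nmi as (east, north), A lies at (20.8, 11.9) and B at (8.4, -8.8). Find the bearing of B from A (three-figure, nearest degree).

Δeast = 8.4 − 20.8 = -12.40; Δnorth = -8.8 − 11.9 = -20.70.
Bearing = atan2(Δeast, Δnorth) mod 360° = 210.92° ≈ 211°.

211°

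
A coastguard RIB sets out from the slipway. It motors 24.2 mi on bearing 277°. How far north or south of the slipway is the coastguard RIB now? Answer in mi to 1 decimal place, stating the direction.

2.9 mi north

Leg 1 (277°, 24.2 mi): east 24.2 sin 277° = -24.02, north 24.2 cos 277° = 2.95
Net north component: 2.95 mi.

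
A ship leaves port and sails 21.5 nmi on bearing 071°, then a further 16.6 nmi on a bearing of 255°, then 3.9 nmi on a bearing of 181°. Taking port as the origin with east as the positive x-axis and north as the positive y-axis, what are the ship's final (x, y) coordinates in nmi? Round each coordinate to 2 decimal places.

(4.23, -1.20)

Leg 1 (071°, 21.5 nmi): east 21.5 sin 71° = 20.33, north 21.5 cos 71° = 7.00
Leg 2 (255°, 16.6 nmi): east 16.6 sin 255° = -16.03, north 16.6 cos 255° = -4.30
Leg 3 (181°, 3.9 nmi): east 3.9 sin 181° = -0.07, north 3.9 cos 181° = -3.90
Summing: 4.23 nmi east, -1.20 nmi north → (4.23, -1.20).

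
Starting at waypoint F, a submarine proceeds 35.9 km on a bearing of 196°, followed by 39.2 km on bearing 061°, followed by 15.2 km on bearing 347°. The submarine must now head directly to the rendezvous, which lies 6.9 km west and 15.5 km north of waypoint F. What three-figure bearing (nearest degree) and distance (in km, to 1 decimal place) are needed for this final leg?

300°, 32.2 km

Leg 1 (196°, 35.9 km): east 35.9 sin 196° = -9.90, north 35.9 cos 196° = -34.51
Leg 2 (061°, 39.2 km): east 39.2 sin 61° = 34.29, north 39.2 cos 61° = 19.00
Leg 3 (347°, 15.2 km): east 15.2 sin 347° = -3.42, north 15.2 cos 347° = 14.81
Current position: (20.97, -0.69). Target: (-6.9, 15.5). Remaining: Δeast = -27.87, Δnorth = 16.19.
Bearing = atan2(-27.87, 16.19) mod 360° = 300.16°; distance = √((-27.87)² + (16.19)²) = 32.234 km.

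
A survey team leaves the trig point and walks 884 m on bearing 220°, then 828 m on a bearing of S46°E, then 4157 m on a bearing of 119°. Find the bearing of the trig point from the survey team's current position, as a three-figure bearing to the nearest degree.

Leg 1 (220°, 884 m): east 884 sin 220° = -568.22, north 884 cos 220° = -677.18
Leg 2 (S46°E, 828 m): east 828 sin 134° = 595.61, north 828 cos 134° = -575.18
Leg 3 (119°, 4157 m): east 4157 sin 119° = 3635.79, north 4157 cos 119° = -2015.35
Net displacement: 3663.18 east, -3267.71 north. Direction back to start is (-3663.18, 3267.71): bearing = atan2(-3663.18, 3267.71) mod 360° = 311.73° ≈ 312°.

312°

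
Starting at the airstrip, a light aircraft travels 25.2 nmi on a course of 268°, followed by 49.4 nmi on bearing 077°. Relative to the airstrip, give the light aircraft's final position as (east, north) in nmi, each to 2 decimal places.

(22.95, 10.23)

Leg 1 (268°, 25.2 nmi): east 25.2 sin 268° = -25.18, north 25.2 cos 268° = -0.88
Leg 2 (077°, 49.4 nmi): east 49.4 sin 77° = 48.13, north 49.4 cos 77° = 11.11
Summing: 22.95 nmi east, 10.23 nmi north → (22.95, 10.23).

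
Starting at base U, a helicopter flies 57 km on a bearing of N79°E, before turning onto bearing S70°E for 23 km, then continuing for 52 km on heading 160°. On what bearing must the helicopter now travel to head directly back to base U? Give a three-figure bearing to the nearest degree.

296°

Leg 1 (N79°E, 57 km): east 57 sin 79° = 55.95, north 57 cos 79° = 10.88
Leg 2 (S70°E, 23 km): east 23 sin 110° = 21.61, north 23 cos 110° = -7.87
Leg 3 (160°, 52 km): east 52 sin 160° = 17.79, north 52 cos 160° = -48.86
Net displacement: 95.35 east, -45.85 north. Direction back to start is (-95.35, 45.85): bearing = atan2(-95.35, 45.85) mod 360° = 295.68° ≈ 296°.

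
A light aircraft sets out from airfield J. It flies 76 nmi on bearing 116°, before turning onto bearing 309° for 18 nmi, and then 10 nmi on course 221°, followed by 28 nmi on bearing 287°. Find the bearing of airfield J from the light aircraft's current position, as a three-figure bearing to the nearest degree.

Leg 1 (116°, 76 nmi): east 76 sin 116° = 68.31, north 76 cos 116° = -33.32
Leg 2 (309°, 18 nmi): east 18 sin 309° = -13.99, north 18 cos 309° = 11.33
Leg 3 (221°, 10 nmi): east 10 sin 221° = -6.56, north 10 cos 221° = -7.55
Leg 4 (287°, 28 nmi): east 28 sin 287° = -26.78, north 28 cos 287° = 8.19
Net displacement: 20.98 east, -21.35 north. Direction back to start is (-20.98, 21.35): bearing = atan2(-20.98, 21.35) mod 360° = 315.50° ≈ 315°.

315°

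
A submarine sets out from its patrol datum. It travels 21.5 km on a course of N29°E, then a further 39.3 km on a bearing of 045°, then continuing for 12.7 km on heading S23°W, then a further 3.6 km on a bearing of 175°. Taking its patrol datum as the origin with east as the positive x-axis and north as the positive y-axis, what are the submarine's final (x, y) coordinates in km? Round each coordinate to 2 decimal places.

(33.56, 31.32)

Leg 1 (N29°E, 21.5 km): east 21.5 sin 29° = 10.42, north 21.5 cos 29° = 18.80
Leg 2 (045°, 39.3 km): east 39.3 sin 45° = 27.79, north 39.3 cos 45° = 27.79
Leg 3 (S23°W, 12.7 km): east 12.7 sin 203° = -4.96, north 12.7 cos 203° = -11.69
Leg 4 (175°, 3.6 km): east 3.6 sin 175° = 0.31, north 3.6 cos 175° = -3.59
Summing: 33.56 km east, 31.32 km north → (33.56, 31.32).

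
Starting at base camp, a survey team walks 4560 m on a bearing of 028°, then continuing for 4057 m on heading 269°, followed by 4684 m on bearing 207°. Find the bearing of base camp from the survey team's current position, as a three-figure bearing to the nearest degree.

087°

Leg 1 (028°, 4560 m): east 4560 sin 28° = 2140.79, north 4560 cos 28° = 4026.24
Leg 2 (269°, 4057 m): east 4057 sin 269° = -4056.38, north 4057 cos 269° = -70.80
Leg 3 (207°, 4684 m): east 4684 sin 207° = -2126.49, north 4684 cos 207° = -4173.47
Net displacement: -4042.08 east, -218.04 north. Direction back to start is (4042.08, 218.04): bearing = atan2(4042.08, 218.04) mod 360° = 86.91° ≈ 087°.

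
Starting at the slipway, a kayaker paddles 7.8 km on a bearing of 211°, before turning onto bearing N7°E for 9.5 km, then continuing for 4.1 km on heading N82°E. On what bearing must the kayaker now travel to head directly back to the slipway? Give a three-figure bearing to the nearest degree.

Leg 1 (211°, 7.8 km): east 7.8 sin 211° = -4.02, north 7.8 cos 211° = -6.69
Leg 2 (N7°E, 9.5 km): east 9.5 sin 7° = 1.16, north 9.5 cos 7° = 9.43
Leg 3 (N82°E, 4.1 km): east 4.1 sin 82° = 4.06, north 4.1 cos 82° = 0.57
Net displacement: 1.20 east, 3.31 north. Direction back to start is (-1.20, -3.31): bearing = atan2(-1.20, -3.31) mod 360° = 199.91° ≈ 200°.

200°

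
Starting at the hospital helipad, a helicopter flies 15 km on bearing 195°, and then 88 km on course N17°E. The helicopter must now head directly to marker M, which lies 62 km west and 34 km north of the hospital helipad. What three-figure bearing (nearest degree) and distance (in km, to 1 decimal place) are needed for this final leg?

247°, 91.1 km

Leg 1 (195°, 15 km): east 15 sin 195° = -3.88, north 15 cos 195° = -14.49
Leg 2 (N17°E, 88 km): east 88 sin 17° = 25.73, north 88 cos 17° = 84.15
Current position: (21.85, 69.67). Target: (-62, 34). Remaining: Δeast = -83.85, Δnorth = -35.67.
Bearing = atan2(-83.85, -35.67) mod 360° = 246.96°; distance = √((-83.85)² + (-35.67)²) = 91.117 km.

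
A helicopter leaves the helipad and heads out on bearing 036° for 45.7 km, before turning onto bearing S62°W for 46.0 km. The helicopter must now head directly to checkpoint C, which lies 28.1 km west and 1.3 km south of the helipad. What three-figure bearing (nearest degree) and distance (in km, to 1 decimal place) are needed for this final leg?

221°, 22.0 km

Leg 1 (036°, 45.7 km): east 45.7 sin 36° = 26.86, north 45.7 cos 36° = 36.97
Leg 2 (S62°W, 46.0 km): east 46.0 sin 242° = -40.62, north 46.0 cos 242° = -21.60
Current position: (-13.75, 15.38). Target: (-28.1, -1.3). Remaining: Δeast = -14.35, Δnorth = -16.68.
Bearing = atan2(-14.35, -16.68) mod 360° = 220.70°; distance = √((-14.35)² + (-16.68)²) = 21.998 km.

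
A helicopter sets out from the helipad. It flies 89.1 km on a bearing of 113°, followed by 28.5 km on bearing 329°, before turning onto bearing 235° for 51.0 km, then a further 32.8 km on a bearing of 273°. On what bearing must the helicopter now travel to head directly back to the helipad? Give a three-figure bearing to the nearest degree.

011°

Leg 1 (113°, 89.1 km): east 89.1 sin 113° = 82.02, north 89.1 cos 113° = -34.81
Leg 2 (329°, 28.5 km): east 28.5 sin 329° = -14.68, north 28.5 cos 329° = 24.43
Leg 3 (235°, 51.0 km): east 51.0 sin 235° = -41.78, north 51.0 cos 235° = -29.25
Leg 4 (273°, 32.8 km): east 32.8 sin 273° = -32.76, north 32.8 cos 273° = 1.72
Net displacement: -7.19 east, -37.92 north. Direction back to start is (7.19, 37.92): bearing = atan2(7.19, 37.92) mod 360° = 10.74° ≈ 011°.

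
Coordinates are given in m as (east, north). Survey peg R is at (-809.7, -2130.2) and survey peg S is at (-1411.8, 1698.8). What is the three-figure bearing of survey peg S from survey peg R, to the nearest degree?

351°

Δeast = -1411.8 − -809.7 = -602.10; Δnorth = 1698.8 − -2130.2 = 3829.00.
Bearing = atan2(Δeast, Δnorth) mod 360° = 351.06° ≈ 351°.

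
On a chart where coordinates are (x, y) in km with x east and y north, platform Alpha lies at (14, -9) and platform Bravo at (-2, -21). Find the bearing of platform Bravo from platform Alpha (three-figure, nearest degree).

Δeast = -2 − 14 = -16.00; Δnorth = -21 − -9 = -12.00.
Bearing = atan2(Δeast, Δnorth) mod 360° = 233.13° ≈ 233°.

233°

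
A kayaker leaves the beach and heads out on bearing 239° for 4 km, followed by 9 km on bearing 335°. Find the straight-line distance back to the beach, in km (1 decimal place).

Leg 1 (239°, 4 km): east 4 sin 239° = -3.43, north 4 cos 239° = -2.06
Leg 2 (335°, 9 km): east 9 sin 335° = -3.80, north 9 cos 335° = 8.16
Net: -7.23 east, 6.10 north. Distance = √((-7.23)² + (6.10)²) = 9.459 km.

9.5 km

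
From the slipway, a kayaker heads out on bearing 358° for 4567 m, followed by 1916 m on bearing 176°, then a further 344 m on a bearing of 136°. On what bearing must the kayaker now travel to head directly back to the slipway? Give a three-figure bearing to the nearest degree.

Leg 1 (358°, 4567 m): east 4567 sin 358° = -159.39, north 4567 cos 358° = 4564.22
Leg 2 (176°, 1916 m): east 1916 sin 176° = 133.65, north 1916 cos 176° = -1911.33
Leg 3 (136°, 344 m): east 344 sin 136° = 238.96, north 344 cos 136° = -247.45
Net displacement: 213.23 east, 2405.43 north. Direction back to start is (-213.23, -2405.43): bearing = atan2(-213.23, -2405.43) mod 360° = 185.07° ≈ 185°.

185°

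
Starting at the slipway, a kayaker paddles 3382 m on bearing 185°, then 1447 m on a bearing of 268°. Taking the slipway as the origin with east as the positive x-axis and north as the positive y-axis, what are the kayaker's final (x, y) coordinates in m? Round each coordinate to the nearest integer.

Leg 1 (185°, 3382 m): east 3382 sin 185° = -294.76, north 3382 cos 185° = -3369.13
Leg 2 (268°, 1447 m): east 1447 sin 268° = -1446.12, north 1447 cos 268° = -50.50
Summing: -1740.88 m east, -3419.63 m north → (-1741, -3420).

(-1741, -3420)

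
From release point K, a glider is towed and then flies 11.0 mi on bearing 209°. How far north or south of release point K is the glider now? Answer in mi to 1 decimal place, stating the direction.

Leg 1 (209°, 11.0 mi): east 11.0 sin 209° = -5.33, north 11.0 cos 209° = -9.62
Net north component: -9.62 mi.

9.6 mi south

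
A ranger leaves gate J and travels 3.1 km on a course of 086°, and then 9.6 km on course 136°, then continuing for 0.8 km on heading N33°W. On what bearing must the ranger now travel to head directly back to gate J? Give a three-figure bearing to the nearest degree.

303°

Leg 1 (086°, 3.1 km): east 3.1 sin 86° = 3.09, north 3.1 cos 86° = 0.22
Leg 2 (136°, 9.6 km): east 9.6 sin 136° = 6.67, north 9.6 cos 136° = -6.91
Leg 3 (N33°W, 0.8 km): east 0.8 sin 327° = -0.44, north 0.8 cos 327° = 0.67
Net displacement: 9.33 east, -6.02 north. Direction back to start is (-9.33, 6.02): bearing = atan2(-9.33, 6.02) mod 360° = 302.84° ≈ 303°.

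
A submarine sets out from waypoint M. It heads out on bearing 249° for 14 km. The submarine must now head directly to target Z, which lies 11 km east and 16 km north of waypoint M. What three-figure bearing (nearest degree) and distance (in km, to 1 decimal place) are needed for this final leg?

049°, 32.0 km

Leg 1 (249°, 14 km): east 14 sin 249° = -13.07, north 14 cos 249° = -5.02
Current position: (-13.07, -5.02). Target: (11, 16). Remaining: Δeast = 24.07, Δnorth = 21.02.
Bearing = atan2(24.07, 21.02) mod 360° = 48.87°; distance = √((24.07)² + (21.02)²) = 31.955 km.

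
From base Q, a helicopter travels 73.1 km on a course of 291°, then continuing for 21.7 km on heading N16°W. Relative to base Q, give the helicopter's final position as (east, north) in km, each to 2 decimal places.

(-74.23, 47.06)

Leg 1 (291°, 73.1 km): east 73.1 sin 291° = -68.24, north 73.1 cos 291° = 26.20
Leg 2 (N16°W, 21.7 km): east 21.7 sin 344° = -5.98, north 21.7 cos 344° = 20.86
Summing: -74.23 km east, 47.06 km north → (-74.23, 47.06).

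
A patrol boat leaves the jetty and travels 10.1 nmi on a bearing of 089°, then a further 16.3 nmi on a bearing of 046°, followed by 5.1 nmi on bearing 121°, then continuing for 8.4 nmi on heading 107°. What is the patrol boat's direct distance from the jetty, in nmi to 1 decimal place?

Leg 1 (089°, 10.1 nmi): east 10.1 sin 89° = 10.10, north 10.1 cos 89° = 0.18
Leg 2 (046°, 16.3 nmi): east 16.3 sin 46° = 11.73, north 16.3 cos 46° = 11.32
Leg 3 (121°, 5.1 nmi): east 5.1 sin 121° = 4.37, north 5.1 cos 121° = -2.63
Leg 4 (107°, 8.4 nmi): east 8.4 sin 107° = 8.03, north 8.4 cos 107° = -2.46
Net: 34.23 east, 6.42 north. Distance = √((34.23)² + (6.42)²) = 34.824 nmi.

34.8 nmi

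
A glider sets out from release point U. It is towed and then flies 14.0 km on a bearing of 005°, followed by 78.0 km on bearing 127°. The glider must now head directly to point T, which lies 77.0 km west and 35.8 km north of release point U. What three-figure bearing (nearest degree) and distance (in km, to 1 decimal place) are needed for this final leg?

296°, 156.5 km

Leg 1 (005°, 14.0 km): east 14.0 sin 5° = 1.22, north 14.0 cos 5° = 13.95
Leg 2 (127°, 78.0 km): east 78.0 sin 127° = 62.29, north 78.0 cos 127° = -46.94
Current position: (63.51, -32.99). Target: (-77.0, 35.8). Remaining: Δeast = -140.51, Δnorth = 68.79.
Bearing = atan2(-140.51, 68.79) mod 360° = 296.09°; distance = √((-140.51)² + (68.79)²) = 156.451 km.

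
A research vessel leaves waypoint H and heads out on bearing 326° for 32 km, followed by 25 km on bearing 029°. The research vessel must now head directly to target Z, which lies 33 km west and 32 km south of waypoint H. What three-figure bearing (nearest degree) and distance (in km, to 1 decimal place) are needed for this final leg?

Leg 1 (326°, 32 km): east 32 sin 326° = -17.89, north 32 cos 326° = 26.53
Leg 2 (029°, 25 km): east 25 sin 29° = 12.12, north 25 cos 29° = 21.87
Current position: (-5.77, 48.39). Target: (-33, -32). Remaining: Δeast = -27.23, Δnorth = -80.39.
Bearing = atan2(-27.23, -80.39) mod 360° = 198.71°; distance = √((-27.23)² + (-80.39)²) = 84.880 km.

199°, 84.9 km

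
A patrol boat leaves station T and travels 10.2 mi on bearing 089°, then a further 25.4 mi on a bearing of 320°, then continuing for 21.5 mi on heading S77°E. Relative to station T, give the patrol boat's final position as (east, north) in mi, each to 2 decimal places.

(14.82, 14.80)

Leg 1 (089°, 10.2 mi): east 10.2 sin 89° = 10.20, north 10.2 cos 89° = 0.18
Leg 2 (320°, 25.4 mi): east 25.4 sin 320° = -16.33, north 25.4 cos 320° = 19.46
Leg 3 (S77°E, 21.5 mi): east 21.5 sin 103° = 20.95, north 21.5 cos 103° = -4.84
Summing: 14.82 mi east, 14.80 mi north → (14.82, 14.80).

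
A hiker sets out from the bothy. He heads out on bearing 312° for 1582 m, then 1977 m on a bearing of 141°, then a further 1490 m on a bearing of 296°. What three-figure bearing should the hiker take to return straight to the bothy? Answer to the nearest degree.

098°

Leg 1 (312°, 1582 m): east 1582 sin 312° = -1175.66, north 1582 cos 312° = 1058.56
Leg 2 (141°, 1977 m): east 1977 sin 141° = 1244.17, north 1977 cos 141° = -1536.42
Leg 3 (296°, 1490 m): east 1490 sin 296° = -1339.20, north 1490 cos 296° = 653.17
Net displacement: -1270.69 east, 175.32 north. Direction back to start is (1270.69, -175.32): bearing = atan2(1270.69, -175.32) mod 360° = 97.86° ≈ 098°.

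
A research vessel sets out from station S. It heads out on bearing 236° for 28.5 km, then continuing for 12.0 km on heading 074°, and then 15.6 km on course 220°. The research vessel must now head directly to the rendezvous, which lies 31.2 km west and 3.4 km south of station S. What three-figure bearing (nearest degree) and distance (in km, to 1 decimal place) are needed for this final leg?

337°, 23.0 km

Leg 1 (236°, 28.5 km): east 28.5 sin 236° = -23.63, north 28.5 cos 236° = -15.94
Leg 2 (074°, 12.0 km): east 12.0 sin 74° = 11.54, north 12.0 cos 74° = 3.31
Leg 3 (220°, 15.6 km): east 15.6 sin 220° = -10.03, north 15.6 cos 220° = -11.95
Current position: (-22.12, -24.58). Target: (-31.2, -3.4). Remaining: Δeast = -9.08, Δnorth = 21.18.
Bearing = atan2(-9.08, 21.18) mod 360° = 336.79°; distance = √((-9.08)² + (21.18)²) = 23.044 km.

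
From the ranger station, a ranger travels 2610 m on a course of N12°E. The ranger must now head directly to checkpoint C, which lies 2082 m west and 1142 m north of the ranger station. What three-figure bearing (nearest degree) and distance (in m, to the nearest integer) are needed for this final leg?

242°, 2980 m

Leg 1 (N12°E, 2610 m): east 2610 sin 12° = 542.65, north 2610 cos 12° = 2552.97
Current position: (542.65, 2552.97). Target: (-2082, 1142). Remaining: Δeast = -2624.65, Δnorth = -1410.97.
Bearing = atan2(-2624.65, -1410.97) mod 360° = 241.74°; distance = √((-2624.65)² + (-1410.97)²) = 2979.867 m.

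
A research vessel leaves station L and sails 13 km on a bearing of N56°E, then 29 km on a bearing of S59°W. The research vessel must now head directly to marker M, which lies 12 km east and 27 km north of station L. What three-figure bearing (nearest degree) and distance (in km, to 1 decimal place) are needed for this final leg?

Leg 1 (N56°E, 13 km): east 13 sin 56° = 10.78, north 13 cos 56° = 7.27
Leg 2 (S59°W, 29 km): east 29 sin 239° = -24.86, north 29 cos 239° = -14.94
Current position: (-14.08, -7.67). Target: (12, 27). Remaining: Δeast = 26.08, Δnorth = 34.67.
Bearing = atan2(26.08, 34.67) mod 360° = 36.95°; distance = √((26.08)² + (34.67)²) = 43.382 km.

037°, 43.4 km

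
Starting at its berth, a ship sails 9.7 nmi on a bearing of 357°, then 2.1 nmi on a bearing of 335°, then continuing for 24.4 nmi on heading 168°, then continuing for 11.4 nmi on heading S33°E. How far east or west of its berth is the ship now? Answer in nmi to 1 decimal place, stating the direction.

9.9 nmi east

Leg 1 (357°, 9.7 nmi): east 9.7 sin 357° = -0.51, north 9.7 cos 357° = 9.69
Leg 2 (335°, 2.1 nmi): east 2.1 sin 335° = -0.89, north 2.1 cos 335° = 1.90
Leg 3 (168°, 24.4 nmi): east 24.4 sin 168° = 5.07, north 24.4 cos 168° = -23.87
Leg 4 (S33°E, 11.4 nmi): east 11.4 sin 147° = 6.21, north 11.4 cos 147° = -9.56
Net east component: 9.89 nmi.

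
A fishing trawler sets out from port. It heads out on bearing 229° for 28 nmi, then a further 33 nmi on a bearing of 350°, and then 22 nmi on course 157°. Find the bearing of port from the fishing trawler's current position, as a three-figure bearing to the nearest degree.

071°

Leg 1 (229°, 28 nmi): east 28 sin 229° = -21.13, north 28 cos 229° = -18.37
Leg 2 (350°, 33 nmi): east 33 sin 350° = -5.73, north 33 cos 350° = 32.50
Leg 3 (157°, 22 nmi): east 22 sin 157° = 8.60, north 22 cos 157° = -20.25
Net displacement: -18.27 east, -6.12 north. Direction back to start is (18.27, 6.12): bearing = atan2(18.27, 6.12) mod 360° = 71.47° ≈ 071°.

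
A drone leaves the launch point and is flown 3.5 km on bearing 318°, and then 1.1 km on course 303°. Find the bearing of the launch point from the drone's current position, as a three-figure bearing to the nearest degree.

Leg 1 (318°, 3.5 km): east 3.5 sin 318° = -2.34, north 3.5 cos 318° = 2.60
Leg 2 (303°, 1.1 km): east 1.1 sin 303° = -0.92, north 1.1 cos 303° = 0.60
Net displacement: -3.26 east, 3.20 north. Direction back to start is (3.26, -3.20): bearing = atan2(3.26, -3.20) mod 360° = 134.43° ≈ 134°.

134°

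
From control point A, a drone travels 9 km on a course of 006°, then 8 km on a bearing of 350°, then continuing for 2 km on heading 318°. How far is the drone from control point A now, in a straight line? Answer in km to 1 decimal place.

Leg 1 (006°, 9 km): east 9 sin 6° = 0.94, north 9 cos 6° = 8.95
Leg 2 (350°, 8 km): east 8 sin 350° = -1.39, north 8 cos 350° = 7.88
Leg 3 (318°, 2 km): east 2 sin 318° = -1.34, north 2 cos 318° = 1.49
Net: -1.79 east, 18.32 north. Distance = √((-1.79)² + (18.32)²) = 18.402 km.

18.4 km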